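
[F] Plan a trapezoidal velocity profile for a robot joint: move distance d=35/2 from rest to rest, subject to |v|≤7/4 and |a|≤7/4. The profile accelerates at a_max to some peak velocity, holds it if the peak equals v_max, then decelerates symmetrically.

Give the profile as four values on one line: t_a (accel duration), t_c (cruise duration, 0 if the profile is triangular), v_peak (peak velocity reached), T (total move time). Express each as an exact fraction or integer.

(v_max)²/a_max = (7/4)²/(7/4) = 7/4
35/2 ≥ 7/4 → trapezoidal
t_a = (7/4)/(7/4) = 1; v_peak = 7/4
d_cruise = 35/2 − 7/4 = 63/4; t_c = (63/4)/(7/4) = 9
T = 2·1 + 9 = 11

t_a=1 t_c=9 v_peak=7/4 T=11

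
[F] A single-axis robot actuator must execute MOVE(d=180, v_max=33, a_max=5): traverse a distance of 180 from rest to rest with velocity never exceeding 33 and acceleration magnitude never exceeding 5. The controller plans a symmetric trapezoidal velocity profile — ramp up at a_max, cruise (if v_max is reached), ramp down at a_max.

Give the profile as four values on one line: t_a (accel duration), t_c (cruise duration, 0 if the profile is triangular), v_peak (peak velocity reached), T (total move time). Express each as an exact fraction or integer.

t_a=6 t_c=0 v_peak=30 T=12

vₘ²/aₘ = 33²/5 = 1089/5
180 < 1089/5 ⇒ no cruise
v_peak = √(180·5) = √900 = 30
t_a = 30/5 = 6; t_c = 0
T = 2·6 = 12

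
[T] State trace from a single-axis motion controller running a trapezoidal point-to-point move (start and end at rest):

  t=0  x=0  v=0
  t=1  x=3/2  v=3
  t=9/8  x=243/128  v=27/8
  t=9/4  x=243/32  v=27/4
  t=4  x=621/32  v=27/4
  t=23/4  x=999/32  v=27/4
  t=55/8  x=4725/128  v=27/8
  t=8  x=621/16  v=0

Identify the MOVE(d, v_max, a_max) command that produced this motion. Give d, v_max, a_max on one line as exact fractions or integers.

d=621/16 v_max=27/4 a_max=3

final state: t=8, x=621/16, v=0 → d = 621/16
a_max = (3−0)/(1−0) = 3
max v = 27/4 over t∈[9/4,23/4] → v_max = 27/4
check: 27/4·(9/4+7/2) = 621/16 ✓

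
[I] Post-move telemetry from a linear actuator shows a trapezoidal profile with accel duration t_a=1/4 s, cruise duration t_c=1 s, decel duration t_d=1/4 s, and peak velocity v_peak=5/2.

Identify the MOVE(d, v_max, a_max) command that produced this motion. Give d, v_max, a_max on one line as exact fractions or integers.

a_max = (5/2)/(1/4) = 10
d_a = ½·5/2·1/4 = 5/16; d_c = 5/2·1 = 5/2
d = 2·5/16 + 5/2 = 25/8
t_c = 1 > 0 ⇒ limit active, v_max = 5/2

d=25/8 v_max=5/2 a_max=10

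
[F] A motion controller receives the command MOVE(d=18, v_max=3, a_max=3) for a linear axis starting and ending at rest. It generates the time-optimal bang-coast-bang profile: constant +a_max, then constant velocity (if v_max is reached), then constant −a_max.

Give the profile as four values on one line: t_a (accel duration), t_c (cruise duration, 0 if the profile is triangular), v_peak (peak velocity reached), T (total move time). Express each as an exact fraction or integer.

(v_max)²/a_max = 3²/3 = 3
18 ≥ 3 → trapezoidal
t_a = 3/3 = 1; v_peak = 3
d_cruise = 18 − 3 = 15; t_c = 15/3 = 5
T = 2·1 + 5 = 7

t_a=1 t_c=5 v_peak=3 T=7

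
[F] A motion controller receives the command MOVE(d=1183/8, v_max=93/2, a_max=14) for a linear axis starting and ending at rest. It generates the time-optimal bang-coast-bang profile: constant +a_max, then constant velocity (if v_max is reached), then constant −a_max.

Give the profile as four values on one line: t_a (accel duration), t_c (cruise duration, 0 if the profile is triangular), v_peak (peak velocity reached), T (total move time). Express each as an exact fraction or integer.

t_a=13/4 t_c=0 v_peak=91/2 T=13/2

v_max²/a_max = (93/2)²/14 = 8649/56
1183/8 < 8649/56 ⇒ no cruise
v_peak = √(1183/8·14) = √(8281/4) = 91/2
t_a = (91/2)/14 = 13/4; t_c = 0
T = 2·13/4 = 13/2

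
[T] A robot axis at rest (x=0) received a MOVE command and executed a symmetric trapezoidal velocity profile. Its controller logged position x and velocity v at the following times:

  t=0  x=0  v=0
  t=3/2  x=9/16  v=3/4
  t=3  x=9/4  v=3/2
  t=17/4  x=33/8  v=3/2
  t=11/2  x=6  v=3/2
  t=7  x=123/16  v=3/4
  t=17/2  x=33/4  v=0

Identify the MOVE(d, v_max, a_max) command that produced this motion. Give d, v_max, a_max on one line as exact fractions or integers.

d=33/4 v_max=3/2 a_max=1/2

final state: t=17/2, x=33/4, v=0 → d = 33/4
a_max = (3/4−0)/(3/2−0) = 1/2
max v = 3/2 over t∈[3,11/2] → v_max = 3/2
check: 3/2·(3+5/2) = 33/4 ✓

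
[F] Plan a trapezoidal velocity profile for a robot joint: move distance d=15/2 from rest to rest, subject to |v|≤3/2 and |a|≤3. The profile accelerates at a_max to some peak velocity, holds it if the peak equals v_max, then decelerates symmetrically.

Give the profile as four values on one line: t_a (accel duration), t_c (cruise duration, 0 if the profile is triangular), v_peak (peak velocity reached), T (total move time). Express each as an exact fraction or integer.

vₘ²/aₘ = (3/2)²/3 = 3/4
15/2 ≥ 3/4 → trapezoidal
t_a = (3/2)/3 = 1/2; v_peak = 3/2
d_cruise = 15/2 − 3/4 = 27/4; t_c = (27/4)/(3/2) = 9/2
T = 2·1/2 + 9/2 = 11/2

t_a=1/2 t_c=9/2 v_peak=3/2 T=11/2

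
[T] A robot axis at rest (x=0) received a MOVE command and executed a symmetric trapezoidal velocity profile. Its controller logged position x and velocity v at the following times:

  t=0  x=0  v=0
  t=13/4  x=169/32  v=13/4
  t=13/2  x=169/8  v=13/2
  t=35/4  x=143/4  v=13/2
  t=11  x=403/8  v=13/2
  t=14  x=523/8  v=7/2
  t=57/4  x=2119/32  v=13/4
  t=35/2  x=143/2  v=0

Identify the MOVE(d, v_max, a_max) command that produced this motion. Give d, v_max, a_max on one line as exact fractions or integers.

d=143/2 v_max=13/2 a_max=1

final state: t=35/2, x=143/2, v=0 → d = 143/2
a_max = (13/4−0)/(13/4−0) = 1
max v = 13/2 over t∈[13/2,11] → v_max = 13/2
check: 13/2·(13/2+9/2) = 143/2 ✓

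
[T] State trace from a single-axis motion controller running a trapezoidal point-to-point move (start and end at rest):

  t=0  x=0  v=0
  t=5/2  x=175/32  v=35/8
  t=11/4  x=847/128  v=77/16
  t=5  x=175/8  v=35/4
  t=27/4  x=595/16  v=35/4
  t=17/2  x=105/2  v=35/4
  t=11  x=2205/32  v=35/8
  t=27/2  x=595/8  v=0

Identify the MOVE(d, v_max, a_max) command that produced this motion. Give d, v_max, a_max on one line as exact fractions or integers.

d=595/8 v_max=35/4 a_max=7/4

final state: t=27/2, x=595/8, v=0 → d = 595/8
a_max = (35/8−0)/(5/2−0) = 7/4
max v = 35/4 over t∈[5,17/2] → v_max = 35/4
check: 35/4·(5+7/2) = 595/8 ✓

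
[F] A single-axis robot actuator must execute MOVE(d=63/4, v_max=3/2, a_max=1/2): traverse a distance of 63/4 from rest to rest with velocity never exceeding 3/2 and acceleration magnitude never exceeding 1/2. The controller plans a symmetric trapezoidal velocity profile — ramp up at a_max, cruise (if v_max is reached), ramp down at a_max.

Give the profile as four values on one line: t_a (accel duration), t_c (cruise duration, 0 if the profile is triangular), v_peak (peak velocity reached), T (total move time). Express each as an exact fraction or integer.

t_a=3 t_c=15/2 v_peak=3/2 T=27/2

v_max²/a_max = (3/2)²/(1/2) = 9/2
63/4 ≥ 9/2 ⇒ cruise phase
t_a = (3/2)/(1/2) = 3; v_peak = 3/2
d_cruise = 63/4 − 9/2 = 45/4; t_c = (45/4)/(3/2) = 15/2
T = 2·3 + 15/2 = 27/2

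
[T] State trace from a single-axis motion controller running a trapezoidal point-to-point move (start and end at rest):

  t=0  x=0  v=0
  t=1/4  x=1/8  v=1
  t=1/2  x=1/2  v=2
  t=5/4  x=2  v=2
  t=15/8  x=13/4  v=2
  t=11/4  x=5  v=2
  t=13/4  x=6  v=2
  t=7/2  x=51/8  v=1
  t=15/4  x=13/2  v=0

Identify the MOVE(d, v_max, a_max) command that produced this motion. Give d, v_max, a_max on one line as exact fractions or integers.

d=13/2 v_max=2 a_max=4

final state: t=15/4, x=13/2, v=0 → d = 13/2
a_max = (1−0)/(1/4−0) = 4
max v = 2 over t∈[1/2,13/4] → v_max = 2
check: 2·(1/2+11/4) = 13/2 ✓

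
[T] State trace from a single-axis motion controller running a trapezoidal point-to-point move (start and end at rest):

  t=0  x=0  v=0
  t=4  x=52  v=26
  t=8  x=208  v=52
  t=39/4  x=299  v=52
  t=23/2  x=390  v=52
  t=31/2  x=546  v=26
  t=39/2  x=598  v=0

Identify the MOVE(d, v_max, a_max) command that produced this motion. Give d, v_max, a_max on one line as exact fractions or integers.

d=598 v_max=52 a_max=13/2

final state: t=39/2, x=598, v=0 → d = 598
a_max = (26−0)/(4−0) = 13/2
max v = 52 over t∈[8,23/2] → v_max = 52
check: 52·(8+7/2) = 598 ✓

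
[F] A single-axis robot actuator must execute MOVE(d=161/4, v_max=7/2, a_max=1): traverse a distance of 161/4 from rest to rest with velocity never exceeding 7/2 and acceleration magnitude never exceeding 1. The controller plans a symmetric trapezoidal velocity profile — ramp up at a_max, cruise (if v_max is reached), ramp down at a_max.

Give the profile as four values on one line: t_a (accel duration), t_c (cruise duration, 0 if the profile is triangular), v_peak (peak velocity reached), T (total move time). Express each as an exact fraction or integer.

vₘ²/aₘ = (7/2)²/1 = 49/4
161/4 ≥ 49/4 so v_max reached
t_a = (7/2)/1 = 7/2; v_peak = 7/2
d_cruise = 161/4 − 49/4 = 28; t_c = 28/(7/2) = 8
T = 2·7/2 + 8 = 15

t_a=7/2 t_c=8 v_peak=7/2 T=15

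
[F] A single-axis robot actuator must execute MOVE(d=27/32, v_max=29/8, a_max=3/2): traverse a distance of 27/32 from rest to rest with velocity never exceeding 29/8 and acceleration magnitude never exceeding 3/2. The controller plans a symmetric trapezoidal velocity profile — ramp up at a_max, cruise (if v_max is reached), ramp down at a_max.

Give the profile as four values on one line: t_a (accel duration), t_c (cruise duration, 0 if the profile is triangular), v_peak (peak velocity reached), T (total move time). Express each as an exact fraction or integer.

vₘ²/aₘ = (29/8)²/(3/2) = 841/96
27/32 < 841/96 so t_c = 0
v_peak = √(27/32·3/2) = √(81/64) = 9/8
t_a = (9/8)/(3/2) = 3/4; t_c = 0
T = 2·3/4 = 3/2

t_a=3/4 t_c=0 v_peak=9/8 T=3/2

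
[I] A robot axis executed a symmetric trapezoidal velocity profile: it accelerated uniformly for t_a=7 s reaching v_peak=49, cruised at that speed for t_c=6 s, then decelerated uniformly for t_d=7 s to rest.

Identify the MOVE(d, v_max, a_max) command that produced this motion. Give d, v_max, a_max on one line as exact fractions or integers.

d=637 v_max=49 a_max=7

a_max = 49/7 = 7
d_a = ½·49·7 = 343/2; d_c = 49·6 = 294
d = 2·343/2 + 294 = 637
t_c = 6 > 0 → v_max = v_peak = 49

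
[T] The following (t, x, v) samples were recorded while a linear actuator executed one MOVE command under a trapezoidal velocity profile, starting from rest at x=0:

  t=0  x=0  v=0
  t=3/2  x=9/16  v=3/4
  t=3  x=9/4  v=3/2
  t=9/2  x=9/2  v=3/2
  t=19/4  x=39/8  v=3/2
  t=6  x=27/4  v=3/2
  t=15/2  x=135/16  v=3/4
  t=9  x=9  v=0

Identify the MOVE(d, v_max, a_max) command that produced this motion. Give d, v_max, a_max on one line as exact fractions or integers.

d=9 v_max=3/2 a_max=1/2

final state: t=9, x=9, v=0 → d = 9
a_max = (3/4−0)/(3/2−0) = 1/2
max v = 3/2 over t∈[3,6] → v_max = 3/2
check: 3/2·(3+3) = 9 ✓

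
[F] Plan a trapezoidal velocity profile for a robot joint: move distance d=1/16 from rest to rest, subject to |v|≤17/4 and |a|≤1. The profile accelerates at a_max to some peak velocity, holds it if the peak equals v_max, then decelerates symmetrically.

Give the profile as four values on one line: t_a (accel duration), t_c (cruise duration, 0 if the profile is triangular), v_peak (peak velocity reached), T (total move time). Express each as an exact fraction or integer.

t_a=1/4 t_c=0 v_peak=1/4 T=1/2

(v_max)²/a_max = (17/4)²/1 = 289/16
1/16 < 289/16 ⇒ no cruise
v_peak = √(1/16·1) = √(1/16) = 1/4
t_a = (1/4)/1 = 1/4; t_c = 0
T = 2·1/4 = 1/2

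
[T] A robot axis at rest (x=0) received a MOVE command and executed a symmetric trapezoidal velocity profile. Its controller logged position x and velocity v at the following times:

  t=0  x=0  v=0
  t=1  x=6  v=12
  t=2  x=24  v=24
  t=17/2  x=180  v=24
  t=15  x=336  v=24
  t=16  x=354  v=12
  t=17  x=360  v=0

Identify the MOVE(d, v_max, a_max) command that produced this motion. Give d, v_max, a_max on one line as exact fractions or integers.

final state: t=17, x=360, v=0 → d = 360
a_max = (12−0)/(1−0) = 12
max v = 24 over t∈[2,15] → v_max = 24
check: 24·(2+13) = 360 ✓

d=360 v_max=24 a_max=12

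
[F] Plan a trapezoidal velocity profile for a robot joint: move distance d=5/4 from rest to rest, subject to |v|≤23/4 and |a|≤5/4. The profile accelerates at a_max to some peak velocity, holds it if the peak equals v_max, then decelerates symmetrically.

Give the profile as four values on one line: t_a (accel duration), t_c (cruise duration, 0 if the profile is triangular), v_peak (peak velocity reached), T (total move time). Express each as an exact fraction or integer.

(v_max)²/a_max = (23/4)²/(5/4) = 529/20
5/4 < 529/20 ⇒ no cruise
v_peak = √(5/4·5/4) = √(25/16) = 5/4
t_a = (5/4)/(5/4) = 1; t_c = 0
T = 2·1 = 2

t_a=1 t_c=0 v_peak=5/4 T=2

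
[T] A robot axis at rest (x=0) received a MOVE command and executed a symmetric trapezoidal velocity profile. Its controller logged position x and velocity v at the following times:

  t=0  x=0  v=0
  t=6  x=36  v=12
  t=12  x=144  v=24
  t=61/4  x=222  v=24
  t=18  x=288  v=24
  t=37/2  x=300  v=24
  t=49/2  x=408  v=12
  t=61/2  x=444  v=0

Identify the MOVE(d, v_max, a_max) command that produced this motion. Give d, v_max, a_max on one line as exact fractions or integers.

d=444 v_max=24 a_max=2

final state: t=61/2, x=444, v=0 → d = 444
a_max = (12−0)/(6−0) = 2
max v = 24 over t∈[12,37/2] → v_max = 24
check: 24·(12+13/2) = 444 ✓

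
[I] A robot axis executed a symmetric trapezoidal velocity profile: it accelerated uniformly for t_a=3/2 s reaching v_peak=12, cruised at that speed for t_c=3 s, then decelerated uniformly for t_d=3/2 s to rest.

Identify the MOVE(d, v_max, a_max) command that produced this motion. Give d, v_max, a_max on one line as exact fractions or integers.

a_max = 12/(3/2) = 8
d_a = ½·12·3/2 = 9; d_c = 12·3 = 36
d = 2·9 + 36 = 54
t_c = 3 > 0 so v_max = 12

d=54 v_max=12 a_max=8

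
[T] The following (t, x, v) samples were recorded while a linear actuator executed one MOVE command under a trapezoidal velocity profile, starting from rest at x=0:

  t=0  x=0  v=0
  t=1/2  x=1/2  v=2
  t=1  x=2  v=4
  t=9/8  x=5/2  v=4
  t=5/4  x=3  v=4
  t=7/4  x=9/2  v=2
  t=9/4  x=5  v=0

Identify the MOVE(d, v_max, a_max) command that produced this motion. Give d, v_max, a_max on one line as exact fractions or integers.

final state: t=9/4, x=5, v=0 → d = 5
a_max = (2−0)/(1/2−0) = 4
max v = 4 over t∈[1,5/4] → v_max = 4
check: 4·(1+1/4) = 5 ✓

d=5 v_max=4 a_max=4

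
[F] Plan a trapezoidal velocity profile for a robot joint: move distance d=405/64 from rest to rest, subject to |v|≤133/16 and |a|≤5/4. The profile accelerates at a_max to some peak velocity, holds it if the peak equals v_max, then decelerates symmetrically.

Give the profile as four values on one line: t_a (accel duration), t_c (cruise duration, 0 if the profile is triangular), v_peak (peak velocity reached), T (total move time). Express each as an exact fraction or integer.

t_a=9/4 t_c=0 v_peak=45/16 T=9/2

v_max²/a_max = (133/16)²/(5/4) = 17689/320
405/64 < 17689/320 → triangular
v_peak = √(405/64·5/4) = √(2025/256) = 45/16
t_a = (45/16)/(5/4) = 9/4; t_c = 0
T = 2·9/4 = 9/2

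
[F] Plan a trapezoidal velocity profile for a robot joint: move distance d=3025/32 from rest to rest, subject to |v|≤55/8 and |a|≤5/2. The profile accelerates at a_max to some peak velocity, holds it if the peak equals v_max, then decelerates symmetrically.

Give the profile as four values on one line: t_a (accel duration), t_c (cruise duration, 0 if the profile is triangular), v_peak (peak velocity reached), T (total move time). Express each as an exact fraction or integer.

t_a=11/4 t_c=11 v_peak=55/8 T=33/2

(v_max)²/a_max = (55/8)²/(5/2) = 605/32
3025/32 ≥ 605/32 → trapezoidal
t_a = (55/8)/(5/2) = 11/4; v_peak = 55/8
d_cruise = 3025/32 − 605/32 = 605/8; t_c = (605/8)/(55/8) = 11
T = 2·11/4 + 11 = 33/2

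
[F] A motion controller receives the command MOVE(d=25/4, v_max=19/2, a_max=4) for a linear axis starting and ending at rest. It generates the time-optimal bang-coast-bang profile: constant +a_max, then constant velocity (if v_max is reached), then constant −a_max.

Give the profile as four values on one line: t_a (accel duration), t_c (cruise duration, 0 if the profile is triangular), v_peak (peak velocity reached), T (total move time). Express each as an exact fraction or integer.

t_a=5/4 t_c=0 v_peak=5 T=5/2

v_max²/a_max = (19/2)²/4 = 361/16
25/4 < 361/16 so t_c = 0
v_peak = √(25/4·4) = √25 = 5
t_a = 5/4; t_c = 0
T = 2·5/4 = 5/2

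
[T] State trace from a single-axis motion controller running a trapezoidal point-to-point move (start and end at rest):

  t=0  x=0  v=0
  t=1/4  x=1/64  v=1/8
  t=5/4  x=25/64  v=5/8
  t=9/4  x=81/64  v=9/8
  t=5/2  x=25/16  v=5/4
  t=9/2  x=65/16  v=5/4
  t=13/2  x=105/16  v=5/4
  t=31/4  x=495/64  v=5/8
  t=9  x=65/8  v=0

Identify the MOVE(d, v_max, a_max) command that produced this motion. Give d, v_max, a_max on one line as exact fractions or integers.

final state: t=9, x=65/8, v=0 → d = 65/8
a_max = (1/8−0)/(1/4−0) = 1/2
max v = 5/4 over t∈[5/2,13/2] → v_max = 5/4
check: 5/4·(5/2+4) = 65/8 ✓

d=65/8 v_max=5/4 a_max=1/2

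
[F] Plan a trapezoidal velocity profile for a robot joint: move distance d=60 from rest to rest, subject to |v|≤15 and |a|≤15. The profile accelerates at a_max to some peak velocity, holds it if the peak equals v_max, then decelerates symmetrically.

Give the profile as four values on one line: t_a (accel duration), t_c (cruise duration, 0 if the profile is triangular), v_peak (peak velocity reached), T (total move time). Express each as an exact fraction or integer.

t_a=1 t_c=3 v_peak=15 T=5

v_max²/a_max = 15²/15 = 15
60 ≥ 15 ⇒ cruise phase
t_a = 15/15 = 1; v_peak = 15
d_cruise = 60 − 15 = 45; t_c = 45/15 = 3
T = 2·1 + 3 = 5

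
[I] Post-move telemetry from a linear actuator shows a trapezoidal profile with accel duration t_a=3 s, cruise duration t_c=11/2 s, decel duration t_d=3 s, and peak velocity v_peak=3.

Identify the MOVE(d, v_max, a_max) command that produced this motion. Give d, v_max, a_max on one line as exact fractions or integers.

d=51/2 v_max=3 a_max=1

a_max = 3/3 = 1
d_a = ½·3·3 = 9/2; d_c = 3·11/2 = 33/2
d = 2·9/2 + 33/2 = 51/2
t_c = 11/2 > 0 → v_max = v_peak = 3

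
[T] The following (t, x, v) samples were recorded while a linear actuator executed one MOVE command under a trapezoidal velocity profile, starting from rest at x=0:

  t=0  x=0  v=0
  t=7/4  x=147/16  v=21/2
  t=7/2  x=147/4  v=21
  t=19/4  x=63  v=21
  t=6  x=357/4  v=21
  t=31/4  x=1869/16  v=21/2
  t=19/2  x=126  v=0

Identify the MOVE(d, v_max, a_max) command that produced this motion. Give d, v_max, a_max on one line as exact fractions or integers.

d=126 v_max=21 a_max=6

final state: t=19/2, x=126, v=0 → d = 126
a_max = (21/2−0)/(7/4−0) = 6
max v = 21 over t∈[7/2,6] → v_max = 21
check: 21·(7/2+5/2) = 126 ✓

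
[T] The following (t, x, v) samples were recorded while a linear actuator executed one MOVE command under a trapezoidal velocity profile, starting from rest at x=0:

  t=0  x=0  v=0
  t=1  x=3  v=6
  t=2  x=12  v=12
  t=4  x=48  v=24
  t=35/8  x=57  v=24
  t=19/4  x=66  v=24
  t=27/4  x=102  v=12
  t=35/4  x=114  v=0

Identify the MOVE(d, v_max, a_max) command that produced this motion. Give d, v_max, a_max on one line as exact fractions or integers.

d=114 v_max=24 a_max=6

final state: t=35/4, x=114, v=0 → d = 114
a_max = (6−0)/(1−0) = 6
max v = 24 over t∈[4,19/4] → v_max = 24
check: 24·(4+3/4) = 114 ✓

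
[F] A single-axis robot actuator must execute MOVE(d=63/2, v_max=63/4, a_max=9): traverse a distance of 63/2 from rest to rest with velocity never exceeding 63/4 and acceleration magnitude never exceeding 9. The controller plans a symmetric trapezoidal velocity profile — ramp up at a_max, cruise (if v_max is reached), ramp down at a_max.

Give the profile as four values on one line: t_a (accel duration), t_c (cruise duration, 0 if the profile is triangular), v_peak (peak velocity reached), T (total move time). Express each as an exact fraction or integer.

t_a=7/4 t_c=1/4 v_peak=63/4 T=15/4

v_max²/a_max = (63/4)²/9 = 441/16
63/2 ≥ 441/16 → trapezoidal
t_a = (63/4)/9 = 7/4; v_peak = 63/4
d_cruise = 63/2 − 441/16 = 63/16; t_c = (63/16)/(63/4) = 1/4
T = 2·7/4 + 1/4 = 15/4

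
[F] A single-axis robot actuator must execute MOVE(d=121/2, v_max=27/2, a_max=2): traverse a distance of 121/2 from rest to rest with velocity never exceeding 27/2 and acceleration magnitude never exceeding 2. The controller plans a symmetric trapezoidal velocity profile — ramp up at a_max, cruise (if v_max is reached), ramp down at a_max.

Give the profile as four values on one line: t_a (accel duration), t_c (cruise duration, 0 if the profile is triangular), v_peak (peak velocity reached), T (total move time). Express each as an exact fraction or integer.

v_max²/a_max = (27/2)²/2 = 729/8
121/2 < 729/8 so t_c = 0
v_peak = √(121/2·2) = √121 = 11
t_a = 11/2; t_c = 0
T = 2·11/2 = 11

t_a=11/2 t_c=0 v_peak=11 T=11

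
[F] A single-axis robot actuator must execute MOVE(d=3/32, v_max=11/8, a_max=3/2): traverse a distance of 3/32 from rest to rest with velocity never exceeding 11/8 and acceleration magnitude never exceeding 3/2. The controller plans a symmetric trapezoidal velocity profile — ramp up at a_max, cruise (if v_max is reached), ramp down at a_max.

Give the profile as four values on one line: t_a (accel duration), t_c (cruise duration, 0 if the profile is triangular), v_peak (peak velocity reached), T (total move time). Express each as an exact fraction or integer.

t_a=1/4 t_c=0 v_peak=3/8 T=1/2

vₘ²/aₘ = (11/8)²/(3/2) = 121/96
3/32 < 121/96 so t_c = 0
v_peak = √(3/32·3/2) = √(9/64) = 3/8
t_a = (3/8)/(3/2) = 1/4; t_c = 0
T = 2·1/4 = 1/2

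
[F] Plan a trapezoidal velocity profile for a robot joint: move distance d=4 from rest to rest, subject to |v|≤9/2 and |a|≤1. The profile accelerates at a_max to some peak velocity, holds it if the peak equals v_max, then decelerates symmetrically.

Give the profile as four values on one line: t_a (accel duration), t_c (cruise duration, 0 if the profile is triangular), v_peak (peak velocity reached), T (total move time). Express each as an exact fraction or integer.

v_max²/a_max = (9/2)²/1 = 81/4
4 < 81/4 ⇒ no cruise
v_peak = √(4·1) = √4 = 2
t_a = 2/1 = 2; t_c = 0
T = 2·2 = 4

t_a=2 t_c=0 v_peak=2 T=4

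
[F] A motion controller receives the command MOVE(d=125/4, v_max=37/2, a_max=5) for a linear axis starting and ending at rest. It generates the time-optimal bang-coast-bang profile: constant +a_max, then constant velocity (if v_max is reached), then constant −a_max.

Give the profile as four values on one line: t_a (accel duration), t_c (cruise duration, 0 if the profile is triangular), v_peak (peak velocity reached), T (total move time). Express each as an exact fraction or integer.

(v_max)²/a_max = (37/2)²/5 = 1369/20
125/4 < 1369/20 → triangular
v_peak = √(125/4·5) = √(625/4) = 25/2
t_a = (25/2)/5 = 5/2; t_c = 0
T = 2·5/2 = 5

t_a=5/2 t_c=0 v_peak=25/2 T=5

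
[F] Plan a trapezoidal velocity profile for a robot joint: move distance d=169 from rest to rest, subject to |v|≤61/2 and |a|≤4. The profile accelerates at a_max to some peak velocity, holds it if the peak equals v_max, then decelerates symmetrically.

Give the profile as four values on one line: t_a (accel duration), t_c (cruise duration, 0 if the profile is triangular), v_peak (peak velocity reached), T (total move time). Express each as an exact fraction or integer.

(v_max)²/a_max = (61/2)²/4 = 3721/16
169 < 3721/16 so t_c = 0
v_peak = √(169·4) = √676 = 26
t_a = 26/4 = 13/2; t_c = 0
T = 2·13/2 = 13

t_a=13/2 t_c=0 v_peak=26 T=13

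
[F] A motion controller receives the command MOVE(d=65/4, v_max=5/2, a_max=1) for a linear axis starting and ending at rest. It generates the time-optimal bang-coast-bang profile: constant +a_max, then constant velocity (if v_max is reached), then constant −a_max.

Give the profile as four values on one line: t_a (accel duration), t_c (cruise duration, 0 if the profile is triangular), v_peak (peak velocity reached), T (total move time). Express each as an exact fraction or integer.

v_max²/a_max = (5/2)²/1 = 25/4
65/4 ≥ 25/4 ⇒ cruise phase
t_a = (5/2)/1 = 5/2; v_peak = 5/2
d_cruise = 65/4 − 25/4 = 10; t_c = 10/(5/2) = 4
T = 2·5/2 + 4 = 9

t_a=5/2 t_c=4 v_peak=5/2 T=9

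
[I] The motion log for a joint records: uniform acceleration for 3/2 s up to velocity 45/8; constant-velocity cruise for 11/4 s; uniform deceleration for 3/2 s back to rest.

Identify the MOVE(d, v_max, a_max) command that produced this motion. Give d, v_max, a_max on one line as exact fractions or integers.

d=765/32 v_max=45/8 a_max=15/4

a_max = (45/8)/(3/2) = 15/4
d_a = ½·45/8·3/2 = 135/32; d_c = 45/8·11/4 = 495/32
d = 2·135/32 + 495/32 = 765/32
t_c = 11/4 > 0 so v_max = 45/8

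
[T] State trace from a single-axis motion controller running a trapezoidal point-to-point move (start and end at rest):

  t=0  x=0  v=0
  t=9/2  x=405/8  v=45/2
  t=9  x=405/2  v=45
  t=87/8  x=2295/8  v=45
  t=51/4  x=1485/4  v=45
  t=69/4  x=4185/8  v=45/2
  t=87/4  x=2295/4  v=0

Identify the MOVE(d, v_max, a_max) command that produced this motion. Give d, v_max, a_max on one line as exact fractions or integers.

d=2295/4 v_max=45 a_max=5

final state: t=87/4, x=2295/4, v=0 → d = 2295/4
a_max = (45/2−0)/(9/2−0) = 5
max v = 45 over t∈[9,51/4] → v_max = 45
check: 45·(9+15/4) = 2295/4 ✓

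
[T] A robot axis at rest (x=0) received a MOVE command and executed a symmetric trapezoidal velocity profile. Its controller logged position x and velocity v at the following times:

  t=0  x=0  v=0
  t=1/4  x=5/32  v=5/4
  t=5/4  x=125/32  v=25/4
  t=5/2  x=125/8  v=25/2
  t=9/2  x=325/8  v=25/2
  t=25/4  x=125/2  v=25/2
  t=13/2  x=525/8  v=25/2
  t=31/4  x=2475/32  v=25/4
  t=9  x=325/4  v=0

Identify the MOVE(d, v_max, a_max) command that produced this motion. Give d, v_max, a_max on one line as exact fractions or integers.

final state: t=9, x=325/4, v=0 → d = 325/4
a_max = (5/4−0)/(1/4−0) = 5
max v = 25/2 over t∈[5/2,13/2] → v_max = 25/2
check: 25/2·(5/2+4) = 325/4 ✓

d=325/4 v_max=25/2 a_max=5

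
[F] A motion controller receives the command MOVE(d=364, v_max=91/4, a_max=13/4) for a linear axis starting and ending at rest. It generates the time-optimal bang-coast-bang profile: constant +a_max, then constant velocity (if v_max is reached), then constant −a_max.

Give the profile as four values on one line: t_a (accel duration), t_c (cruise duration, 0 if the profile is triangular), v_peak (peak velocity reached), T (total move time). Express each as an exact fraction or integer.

t_a=7 t_c=9 v_peak=91/4 T=23

v_max²/a_max = (91/4)²/(13/4) = 637/4
364 ≥ 637/4 ⇒ cruise phase
t_a = (91/4)/(13/4) = 7; v_peak = 91/4
d_cruise = 364 − 637/4 = 819/4; t_c = (819/4)/(91/4) = 9
T = 2·7 + 9 = 23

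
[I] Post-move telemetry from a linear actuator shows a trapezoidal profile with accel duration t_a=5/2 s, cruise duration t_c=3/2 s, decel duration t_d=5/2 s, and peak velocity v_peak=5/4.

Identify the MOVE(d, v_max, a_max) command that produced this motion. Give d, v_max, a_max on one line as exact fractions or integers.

d=5 v_max=5/4 a_max=1/2

a_max = (5/4)/(5/2) = 1/2
d_a = ½·5/4·5/2 = 25/16; d_c = 5/4·3/2 = 15/8
d = 2·25/16 + 15/8 = 5
t_c = 3/2 > 0 so v_max = 5/4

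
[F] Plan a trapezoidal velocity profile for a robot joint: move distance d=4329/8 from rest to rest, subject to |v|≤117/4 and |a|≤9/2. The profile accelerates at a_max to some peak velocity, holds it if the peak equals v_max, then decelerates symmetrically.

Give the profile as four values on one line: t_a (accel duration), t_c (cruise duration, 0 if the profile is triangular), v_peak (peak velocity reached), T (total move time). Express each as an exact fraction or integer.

(v_max)²/a_max = (117/4)²/(9/2) = 1521/8
4329/8 ≥ 1521/8 → trapezoidal
t_a = (117/4)/(9/2) = 13/2; v_peak = 117/4
d_cruise = 4329/8 − 1521/8 = 351; t_c = 351/(117/4) = 12
T = 2·13/2 + 12 = 25

t_a=13/2 t_c=12 v_peak=117/4 T=25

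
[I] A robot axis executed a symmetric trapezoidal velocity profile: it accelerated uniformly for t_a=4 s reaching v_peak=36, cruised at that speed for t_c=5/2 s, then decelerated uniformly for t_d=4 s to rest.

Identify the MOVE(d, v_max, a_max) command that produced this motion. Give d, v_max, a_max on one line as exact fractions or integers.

d=234 v_max=36 a_max=9

a_max = 36/4 = 9
d_a = ½·36·4 = 72; d_c = 36·5/2 = 90
d = 2·72 + 90 = 234
t_c = 5/2 > 0 → v_max = v_peak = 36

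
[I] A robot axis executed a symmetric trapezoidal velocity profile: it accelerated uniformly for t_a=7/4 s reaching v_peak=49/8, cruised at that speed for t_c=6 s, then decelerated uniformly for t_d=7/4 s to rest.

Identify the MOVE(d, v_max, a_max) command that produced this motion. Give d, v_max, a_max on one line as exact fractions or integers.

a_max = (49/8)/(7/4) = 7/2
d_a = ½·49/8·7/4 = 343/64; d_c = 49/8·6 = 147/4
d = 2·343/64 + 147/4 = 1519/32
t_c = 6 > 0 ⇒ limit active, v_max = 49/8

d=1519/32 v_max=49/8 a_max=7/2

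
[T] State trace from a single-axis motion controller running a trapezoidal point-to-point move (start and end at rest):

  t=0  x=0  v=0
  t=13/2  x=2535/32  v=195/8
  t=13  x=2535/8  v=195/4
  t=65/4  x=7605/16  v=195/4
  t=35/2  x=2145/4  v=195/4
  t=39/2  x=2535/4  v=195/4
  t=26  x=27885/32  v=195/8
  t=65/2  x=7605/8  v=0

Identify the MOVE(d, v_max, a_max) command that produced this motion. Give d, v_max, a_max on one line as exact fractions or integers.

d=7605/8 v_max=195/4 a_max=15/4

final state: t=65/2, x=7605/8, v=0 → d = 7605/8
a_max = (195/8−0)/(13/2−0) = 15/4
max v = 195/4 over t∈[13,39/2] → v_max = 195/4
check: 195/4·(13+13/2) = 7605/8 ✓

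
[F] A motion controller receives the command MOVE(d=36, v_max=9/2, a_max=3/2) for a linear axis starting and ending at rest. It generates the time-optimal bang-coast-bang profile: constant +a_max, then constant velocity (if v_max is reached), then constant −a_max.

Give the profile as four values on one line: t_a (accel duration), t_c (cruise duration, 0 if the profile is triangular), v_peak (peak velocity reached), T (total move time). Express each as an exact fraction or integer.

vₘ²/aₘ = (9/2)²/(3/2) = 27/2
36 ≥ 27/2 ⇒ cruise phase
t_a = (9/2)/(3/2) = 3; v_peak = 9/2
d_cruise = 36 − 27/2 = 45/2; t_c = (45/2)/(9/2) = 5
T = 2·3 + 5 = 11

t_a=3 t_c=5 v_peak=9/2 T=11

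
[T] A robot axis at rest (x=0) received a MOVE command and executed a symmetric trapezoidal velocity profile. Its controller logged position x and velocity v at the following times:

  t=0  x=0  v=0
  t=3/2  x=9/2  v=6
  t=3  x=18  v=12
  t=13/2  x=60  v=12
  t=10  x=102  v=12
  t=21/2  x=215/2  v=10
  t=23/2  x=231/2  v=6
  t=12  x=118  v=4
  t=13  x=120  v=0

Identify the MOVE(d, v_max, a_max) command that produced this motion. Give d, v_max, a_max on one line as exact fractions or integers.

d=120 v_max=12 a_max=4

final state: t=13, x=120, v=0 → d = 120
a_max = (6−0)/(3/2−0) = 4
max v = 12 over t∈[3,10] → v_max = 12
check: 12·(3+7) = 120 ✓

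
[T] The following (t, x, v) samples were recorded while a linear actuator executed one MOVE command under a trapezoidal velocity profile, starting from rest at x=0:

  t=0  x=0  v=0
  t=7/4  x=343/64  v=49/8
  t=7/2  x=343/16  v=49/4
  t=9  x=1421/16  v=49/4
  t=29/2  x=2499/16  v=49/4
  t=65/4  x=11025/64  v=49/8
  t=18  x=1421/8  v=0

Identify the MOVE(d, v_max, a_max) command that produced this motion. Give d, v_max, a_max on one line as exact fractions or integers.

final state: t=18, x=1421/8, v=0 → d = 1421/8
a_max = (49/8−0)/(7/4−0) = 7/2
max v = 49/4 over t∈[7/2,29/2] → v_max = 49/4
check: 49/4·(7/2+11) = 1421/8 ✓

d=1421/8 v_max=49/4 a_max=7/2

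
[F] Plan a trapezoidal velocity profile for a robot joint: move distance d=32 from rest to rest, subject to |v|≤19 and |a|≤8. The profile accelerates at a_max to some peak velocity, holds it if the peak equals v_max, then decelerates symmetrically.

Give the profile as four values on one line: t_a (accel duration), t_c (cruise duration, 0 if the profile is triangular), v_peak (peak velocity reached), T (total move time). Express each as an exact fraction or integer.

(v_max)²/a_max = 19²/8 = 361/8
32 < 361/8 → triangular
v_peak = √(32·8) = √256 = 16
t_a = 16/8 = 2; t_c = 0
T = 2·2 = 4

t_a=2 t_c=0 v_peak=16 T=4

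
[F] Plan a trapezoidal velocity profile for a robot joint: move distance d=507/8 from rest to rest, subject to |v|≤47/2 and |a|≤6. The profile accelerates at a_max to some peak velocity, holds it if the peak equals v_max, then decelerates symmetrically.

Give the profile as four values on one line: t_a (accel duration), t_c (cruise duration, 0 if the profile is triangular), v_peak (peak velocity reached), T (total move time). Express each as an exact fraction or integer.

t_a=13/4 t_c=0 v_peak=39/2 T=13/2

v_max²/a_max = (47/2)²/6 = 2209/24
507/8 < 2209/24 ⇒ no cruise
v_peak = √(507/8·6) = √(1521/4) = 39/2
t_a = (39/2)/6 = 13/4; t_c = 0
T = 2·13/4 = 13/2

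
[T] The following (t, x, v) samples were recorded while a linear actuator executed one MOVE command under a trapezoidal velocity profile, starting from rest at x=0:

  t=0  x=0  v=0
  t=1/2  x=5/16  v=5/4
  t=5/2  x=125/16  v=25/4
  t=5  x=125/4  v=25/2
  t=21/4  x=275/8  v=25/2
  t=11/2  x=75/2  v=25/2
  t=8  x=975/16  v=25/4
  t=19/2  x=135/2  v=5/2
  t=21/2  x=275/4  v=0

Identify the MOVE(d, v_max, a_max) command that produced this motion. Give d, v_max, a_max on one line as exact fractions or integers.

d=275/4 v_max=25/2 a_max=5/2

final state: t=21/2, x=275/4, v=0 → d = 275/4
a_max = (5/4−0)/(1/2−0) = 5/2
max v = 25/2 over t∈[5,11/2] → v_max = 25/2
check: 25/2·(5+1/2) = 275/4 ✓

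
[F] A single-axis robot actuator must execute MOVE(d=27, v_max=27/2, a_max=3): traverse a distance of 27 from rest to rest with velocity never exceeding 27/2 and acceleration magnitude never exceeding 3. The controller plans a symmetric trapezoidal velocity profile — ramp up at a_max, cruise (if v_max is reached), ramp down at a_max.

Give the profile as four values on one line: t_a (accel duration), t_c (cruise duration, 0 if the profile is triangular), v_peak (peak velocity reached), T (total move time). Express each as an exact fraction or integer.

(v_max)²/a_max = (27/2)²/3 = 243/4
27 < 243/4 → triangular
v_peak = √(27·3) = √81 = 9
t_a = 9/3 = 3; t_c = 0
T = 2·3 = 6

t_a=3 t_c=0 v_peak=9 T=6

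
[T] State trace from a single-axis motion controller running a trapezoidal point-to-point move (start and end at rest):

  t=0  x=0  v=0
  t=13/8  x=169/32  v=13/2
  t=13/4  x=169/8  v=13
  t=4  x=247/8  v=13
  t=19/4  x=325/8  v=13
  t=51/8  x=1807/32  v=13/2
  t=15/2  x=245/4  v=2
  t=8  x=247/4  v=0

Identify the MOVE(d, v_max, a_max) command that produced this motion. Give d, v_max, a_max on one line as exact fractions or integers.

d=247/4 v_max=13 a_max=4

final state: t=8, x=247/4, v=0 → d = 247/4
a_max = (13/2−0)/(13/8−0) = 4
max v = 13 over t∈[13/4,19/4] → v_max = 13
check: 13·(13/4+3/2) = 247/4 ✓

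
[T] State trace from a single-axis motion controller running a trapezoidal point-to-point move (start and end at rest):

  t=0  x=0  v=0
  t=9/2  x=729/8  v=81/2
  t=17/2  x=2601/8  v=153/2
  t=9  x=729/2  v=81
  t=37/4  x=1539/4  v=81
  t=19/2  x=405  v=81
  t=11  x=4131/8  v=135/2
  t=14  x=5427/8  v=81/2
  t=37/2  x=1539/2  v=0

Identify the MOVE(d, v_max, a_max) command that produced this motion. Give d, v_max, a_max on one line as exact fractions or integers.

d=1539/2 v_max=81 a_max=9

final state: t=37/2, x=1539/2, v=0 → d = 1539/2
a_max = (81/2−0)/(9/2−0) = 9
max v = 81 over t∈[9,19/2] → v_max = 81
check: 81·(9+1/2) = 1539/2 ✓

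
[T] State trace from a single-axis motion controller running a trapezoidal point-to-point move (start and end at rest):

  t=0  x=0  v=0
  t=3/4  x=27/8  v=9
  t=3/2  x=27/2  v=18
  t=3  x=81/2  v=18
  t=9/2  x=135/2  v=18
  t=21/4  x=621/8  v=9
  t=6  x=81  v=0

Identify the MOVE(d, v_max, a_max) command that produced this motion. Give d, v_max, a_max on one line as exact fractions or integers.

final state: t=6, x=81, v=0 → d = 81
a_max = (9−0)/(3/4−0) = 12
max v = 18 over t∈[3/2,9/2] → v_max = 18
check: 18·(3/2+3) = 81 ✓

d=81 v_max=18 a_max=12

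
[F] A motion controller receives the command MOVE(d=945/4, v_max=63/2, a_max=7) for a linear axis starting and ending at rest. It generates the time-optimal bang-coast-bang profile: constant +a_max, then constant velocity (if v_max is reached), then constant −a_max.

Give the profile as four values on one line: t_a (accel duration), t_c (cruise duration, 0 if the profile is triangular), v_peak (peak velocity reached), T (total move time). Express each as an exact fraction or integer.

t_a=9/2 t_c=3 v_peak=63/2 T=12

vₘ²/aₘ = (63/2)²/7 = 567/4
945/4 ≥ 567/4 so v_max reached
t_a = (63/2)/7 = 9/2; v_peak = 63/2
d_cruise = 945/4 − 567/4 = 189/2; t_c = (189/2)/(63/2) = 3
T = 2·9/2 + 3 = 12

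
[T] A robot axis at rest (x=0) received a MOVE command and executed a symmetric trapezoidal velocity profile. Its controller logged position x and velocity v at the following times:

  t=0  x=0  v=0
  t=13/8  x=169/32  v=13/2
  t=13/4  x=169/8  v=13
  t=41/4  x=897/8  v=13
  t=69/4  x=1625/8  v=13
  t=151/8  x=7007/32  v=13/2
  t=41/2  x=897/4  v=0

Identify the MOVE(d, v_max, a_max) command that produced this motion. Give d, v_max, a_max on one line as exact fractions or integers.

final state: t=41/2, x=897/4, v=0 → d = 897/4
a_max = (13/2−0)/(13/8−0) = 4
max v = 13 over t∈[13/4,69/4] → v_max = 13
check: 13·(13/4+14) = 897/4 ✓

d=897/4 v_max=13 a_max=4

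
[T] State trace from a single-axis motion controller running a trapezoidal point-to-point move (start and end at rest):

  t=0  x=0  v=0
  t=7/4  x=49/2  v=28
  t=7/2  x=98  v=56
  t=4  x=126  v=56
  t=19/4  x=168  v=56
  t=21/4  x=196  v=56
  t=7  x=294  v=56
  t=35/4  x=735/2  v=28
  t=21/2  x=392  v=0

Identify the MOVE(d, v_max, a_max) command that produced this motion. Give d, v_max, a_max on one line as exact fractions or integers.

final state: t=21/2, x=392, v=0 → d = 392
a_max = (28−0)/(7/4−0) = 16
max v = 56 over t∈[7/2,7] → v_max = 56
check: 56·(7/2+7/2) = 392 ✓

d=392 v_max=56 a_max=16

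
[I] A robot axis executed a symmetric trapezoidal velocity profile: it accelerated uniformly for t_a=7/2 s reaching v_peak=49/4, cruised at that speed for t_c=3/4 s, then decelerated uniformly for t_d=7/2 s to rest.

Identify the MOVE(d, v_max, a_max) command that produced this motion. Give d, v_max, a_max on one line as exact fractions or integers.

a_max = (49/4)/(7/2) = 7/2
d_a = ½·49/4·7/2 = 343/16; d_c = 49/4·3/4 = 147/16
d = 2·343/16 + 147/16 = 833/16
t_c = 3/4 > 0 → v_max = v_peak = 49/4

d=833/16 v_max=49/4 a_max=7/2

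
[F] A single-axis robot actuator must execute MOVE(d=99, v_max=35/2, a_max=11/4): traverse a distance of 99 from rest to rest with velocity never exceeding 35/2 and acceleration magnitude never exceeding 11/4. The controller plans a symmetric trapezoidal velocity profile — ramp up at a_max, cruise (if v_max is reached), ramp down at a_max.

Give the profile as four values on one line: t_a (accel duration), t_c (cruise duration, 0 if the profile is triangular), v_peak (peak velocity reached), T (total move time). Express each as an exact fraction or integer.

(v_max)²/a_max = (35/2)²/(11/4) = 1225/11
99 < 1225/11 so t_c = 0
v_peak = √(99·11/4) = √(1089/4) = 33/2
t_a = (33/2)/(11/4) = 6; t_c = 0
T = 2·6 = 12

t_a=6 t_c=0 v_peak=33/2 T=12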